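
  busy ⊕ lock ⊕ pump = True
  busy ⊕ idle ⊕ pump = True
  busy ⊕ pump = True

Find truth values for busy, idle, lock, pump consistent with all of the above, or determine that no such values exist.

busy = True, idle = False, lock = False, pump = False

busy ⊕ lock ⊕ pump = T ⊕ F ⊕ F = True ✓
busy ⊕ idle ⊕ pump = T ⊕ F ⊕ F = True ✓
busy ⊕ pump = T ⊕ F = True ✓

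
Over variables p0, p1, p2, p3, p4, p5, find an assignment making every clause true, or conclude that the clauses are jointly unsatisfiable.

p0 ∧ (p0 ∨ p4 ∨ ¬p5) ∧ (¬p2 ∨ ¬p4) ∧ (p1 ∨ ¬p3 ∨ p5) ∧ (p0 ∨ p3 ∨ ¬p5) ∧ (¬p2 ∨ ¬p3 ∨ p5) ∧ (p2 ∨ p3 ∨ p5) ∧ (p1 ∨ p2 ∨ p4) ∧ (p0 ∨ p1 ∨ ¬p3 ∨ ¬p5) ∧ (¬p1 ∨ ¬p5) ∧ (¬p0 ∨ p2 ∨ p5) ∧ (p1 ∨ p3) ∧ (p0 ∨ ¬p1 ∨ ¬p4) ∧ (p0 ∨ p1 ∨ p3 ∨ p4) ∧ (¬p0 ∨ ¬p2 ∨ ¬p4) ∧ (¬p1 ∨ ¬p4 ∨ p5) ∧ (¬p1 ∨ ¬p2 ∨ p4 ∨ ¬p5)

Unit clause (p0) forces p0 = True.
Set p1 = True.
  then (¬p1 ∨ ¬p5) forces p5 = False.
  then (¬p0 ∨ p2 ∨ p5) forces p2 = True.
  then (¬p0 ∨ ¬p2 ∨ ¬p4) forces p4 = False.
  then (¬p2 ∨ ¬p3 ∨ p5) forces p3 = False.
All clauses satisfied.

p0=T, p1=T, p2=T, p3=F, p4=F, p5=F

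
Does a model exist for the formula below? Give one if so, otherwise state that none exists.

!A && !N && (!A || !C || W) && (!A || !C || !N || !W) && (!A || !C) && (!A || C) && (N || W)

N: False; C: False; A: False; W: True

Unit clause (!A) forces A = False.
Unit clause (!N) forces N = False.
In (N || W) only W is left, so W = True.
Set C = False.
Check each clause:
  (!A): !A holds.
  (!N): !N holds.
  (!A || !C || W): !A holds.
  (!A || !C || !N || !W): !A holds.
  (!A || !C): !A holds.
  (!A || C): !A holds.
  (N || W): W holds.
All clauses satisfied.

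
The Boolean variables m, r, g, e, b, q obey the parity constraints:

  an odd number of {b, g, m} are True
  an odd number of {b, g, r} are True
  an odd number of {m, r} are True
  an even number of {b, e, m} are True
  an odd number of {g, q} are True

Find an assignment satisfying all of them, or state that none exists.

Unsatisfiable

Adding constraints 1, 2, 3 mod 2: every variable appears an even number of times on the left, so the left side is 0.
But the right sides sum to 1 (mod 2). 0 ≠ 1 — the system is inconsistent.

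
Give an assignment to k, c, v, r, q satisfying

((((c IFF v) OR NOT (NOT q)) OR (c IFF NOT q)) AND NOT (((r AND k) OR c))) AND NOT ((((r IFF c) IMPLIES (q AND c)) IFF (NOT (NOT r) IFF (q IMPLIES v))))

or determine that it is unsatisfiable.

k = False, c = False, v = False, r = True, q = True

  (((c IFF v) OR NOT (NOT q)) OR (c IFF NOT q)) AND NOT (((r AND k) OR c)) = True
    ((c IFF v) OR NOT (NOT q)) OR (c IFF NOT q) = True
      (c IFF v) OR NOT (NOT q) = True
        c IFF v = True
        NOT (NOT q) = True
          NOT q = False
      c IFF NOT q = True
        NOT q = False
    NOT (((r AND k) OR c)) = True
      (r AND k) OR c = False
        r AND k = False
  NOT ((((r IFF c) IMPLIES (q AND c)) IFF (NOT (NOT r) IFF (q IMPLIES v)))) = True
    ((r IFF c) IMPLIES (q AND c)) IFF (NOT (NOT r) IFF (q IMPLIES v)) = False
      (r IFF c) IMPLIES (q AND c) = True
        r IFF c = False
        q AND c = False
      NOT (NOT r) IFF (q IMPLIES v) = False
        NOT (NOT r) = True
          NOT r = False
        q IMPLIES v = False
Both conjuncts True, so the formula holds.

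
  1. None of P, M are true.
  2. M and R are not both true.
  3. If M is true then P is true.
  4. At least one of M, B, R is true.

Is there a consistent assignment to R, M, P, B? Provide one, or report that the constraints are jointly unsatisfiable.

R=T; M=F; P=F; B=T

  (1) {P, M}: 0 true — none ✓
  (2) M=F, R=T — not both ✓
  (3) M=F ⇒ P: vacuous ✓
  (4) {M, B, R}: 2 true — at least one ✓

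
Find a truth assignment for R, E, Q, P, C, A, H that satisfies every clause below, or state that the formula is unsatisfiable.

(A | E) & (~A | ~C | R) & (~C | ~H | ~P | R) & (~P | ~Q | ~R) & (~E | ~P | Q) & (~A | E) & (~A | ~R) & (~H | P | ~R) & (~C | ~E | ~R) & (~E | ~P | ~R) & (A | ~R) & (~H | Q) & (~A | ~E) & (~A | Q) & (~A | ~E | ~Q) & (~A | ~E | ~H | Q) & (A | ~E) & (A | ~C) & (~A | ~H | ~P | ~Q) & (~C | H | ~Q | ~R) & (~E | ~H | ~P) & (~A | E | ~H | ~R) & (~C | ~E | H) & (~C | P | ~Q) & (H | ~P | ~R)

Case E = True:
  (~A | ~E) forces A = False.
  Clause (A | ~E) is falsified — contradiction.
Case E = False:
  (A | E) forces A = True.
  Clause (~A | E) is falsified — contradiction.
Both cases fail, so the formula is unsatisfiable.

No satisfying assignment exists.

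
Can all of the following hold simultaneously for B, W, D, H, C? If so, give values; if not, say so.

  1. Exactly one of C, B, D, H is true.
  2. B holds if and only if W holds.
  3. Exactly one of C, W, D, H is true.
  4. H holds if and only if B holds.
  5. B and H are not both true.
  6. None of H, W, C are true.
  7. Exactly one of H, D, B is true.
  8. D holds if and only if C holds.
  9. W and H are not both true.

Case D = True:
  (1) with D=T forces C = False.
  Constraint (8) is violated (D=T, C=F) — contradiction.
Case D = False:
  (6) forces H = False.
  (4) with H=F forces B = False.
  Constraint (7) is violated (H=F, D=F, B=F) — contradiction.
Both cases fail — unsatisfiable.

No satisfying assignment exists.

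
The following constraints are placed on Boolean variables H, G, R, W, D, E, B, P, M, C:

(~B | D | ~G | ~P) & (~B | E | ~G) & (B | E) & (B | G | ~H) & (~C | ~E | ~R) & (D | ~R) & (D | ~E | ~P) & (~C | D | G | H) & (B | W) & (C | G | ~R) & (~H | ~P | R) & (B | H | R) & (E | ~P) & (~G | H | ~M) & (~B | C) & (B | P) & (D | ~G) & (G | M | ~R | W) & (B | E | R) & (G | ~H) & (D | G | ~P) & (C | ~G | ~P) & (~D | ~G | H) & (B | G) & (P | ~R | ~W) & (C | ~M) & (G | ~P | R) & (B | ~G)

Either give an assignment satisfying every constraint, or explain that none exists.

Set H = False.
Try G = True:
  (~G | H | ~M) forces M = False.
  (D | ~G) forces D = True.
  clause (~D | ~G | H) is falsified — backtrack.
So G = False.
  then (B | G) forces B = True.
  then (~B | C) forces C = True.
  then (~C | D | G | H) forces D = True.
Set R = False.
  then (G | ~P | R) forces P = False.
Set W = True.
Set E = True.
Set M = False.
All clauses satisfied.

H=F, G=F, R=F, W=T, D=T, E=T, B=T, P=F, M=F, C=T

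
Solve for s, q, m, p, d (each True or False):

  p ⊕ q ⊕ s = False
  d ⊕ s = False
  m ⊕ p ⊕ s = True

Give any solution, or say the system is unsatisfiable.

s: False, q: True, m: False, p: True, d: False

p ⊕ q ⊕ s = T ⊕ T ⊕ F = False ✓
d ⊕ s = F ⊕ F = False ✓
m ⊕ p ⊕ s = F ⊕ T ⊕ F = True ✓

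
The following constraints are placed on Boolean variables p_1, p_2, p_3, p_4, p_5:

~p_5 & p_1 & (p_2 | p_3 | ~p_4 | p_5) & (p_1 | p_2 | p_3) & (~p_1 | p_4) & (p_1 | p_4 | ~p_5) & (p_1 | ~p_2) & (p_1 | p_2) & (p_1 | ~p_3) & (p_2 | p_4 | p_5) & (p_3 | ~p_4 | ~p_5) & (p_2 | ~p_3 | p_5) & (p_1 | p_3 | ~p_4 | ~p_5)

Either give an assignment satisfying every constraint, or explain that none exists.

p_1 = True, p_2 = True, p_3 = True, p_4 = True, p_5 = False

Unit clause (~p_5) forces p_5 = False.
Unit clause (p_1) forces p_1 = True.
In (~p_1 | p_4) only p_4 is left, so p_4 = True.
Try p_2 = False:
  (p_2 | p_3 | ~p_4 | p_5) forces p_3 = True.
  clause (p_2 | ~p_3 | p_5) is falsified — backtrack.
So p_2 = True.
Set p_3 = True.
All clauses satisfied.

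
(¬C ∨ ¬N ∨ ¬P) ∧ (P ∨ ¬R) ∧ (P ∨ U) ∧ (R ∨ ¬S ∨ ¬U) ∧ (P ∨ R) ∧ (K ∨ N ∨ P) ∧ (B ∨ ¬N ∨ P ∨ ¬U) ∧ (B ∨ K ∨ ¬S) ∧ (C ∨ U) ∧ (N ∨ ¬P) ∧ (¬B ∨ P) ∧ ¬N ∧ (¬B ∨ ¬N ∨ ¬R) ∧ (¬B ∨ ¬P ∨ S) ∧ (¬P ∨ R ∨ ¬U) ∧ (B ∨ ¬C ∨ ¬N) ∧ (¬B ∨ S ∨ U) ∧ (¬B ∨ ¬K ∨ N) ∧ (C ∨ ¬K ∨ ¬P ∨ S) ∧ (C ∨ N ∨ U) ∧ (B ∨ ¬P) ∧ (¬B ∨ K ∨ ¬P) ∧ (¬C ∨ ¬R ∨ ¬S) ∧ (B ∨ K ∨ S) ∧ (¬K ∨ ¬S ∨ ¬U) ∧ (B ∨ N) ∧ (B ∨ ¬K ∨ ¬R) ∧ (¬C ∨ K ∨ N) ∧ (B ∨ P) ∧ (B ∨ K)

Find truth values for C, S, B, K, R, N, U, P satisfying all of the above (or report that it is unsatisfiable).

No satisfying assignment exists.

Case N = True:
  Clause (¬N) is falsified — contradiction.
Case N = False:
  (N ∨ ¬P) forces P = False.
  (P ∨ ¬R) forces R = False.
  Clause (P ∨ R) is falsified — contradiction.
Both cases fail, so the formula is unsatisfiable.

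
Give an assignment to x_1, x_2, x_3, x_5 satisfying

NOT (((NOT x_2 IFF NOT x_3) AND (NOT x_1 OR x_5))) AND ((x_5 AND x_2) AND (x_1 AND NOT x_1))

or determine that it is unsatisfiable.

Case x_1 = True: the conjunct NOT x_1 is False.
Case x_1 = False: the conjunct x_1 is False.
Both cases fail — unsatisfiable.

UNSATISFIABLE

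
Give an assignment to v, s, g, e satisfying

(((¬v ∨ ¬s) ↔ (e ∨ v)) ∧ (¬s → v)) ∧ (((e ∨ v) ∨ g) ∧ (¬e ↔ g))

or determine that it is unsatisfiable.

v = True, s = False, g = True, e = False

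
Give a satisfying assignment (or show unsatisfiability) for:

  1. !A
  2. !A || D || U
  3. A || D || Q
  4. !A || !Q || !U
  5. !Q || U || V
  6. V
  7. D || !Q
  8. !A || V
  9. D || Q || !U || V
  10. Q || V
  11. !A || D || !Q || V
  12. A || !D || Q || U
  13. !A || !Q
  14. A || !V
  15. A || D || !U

UNSATISFIABLE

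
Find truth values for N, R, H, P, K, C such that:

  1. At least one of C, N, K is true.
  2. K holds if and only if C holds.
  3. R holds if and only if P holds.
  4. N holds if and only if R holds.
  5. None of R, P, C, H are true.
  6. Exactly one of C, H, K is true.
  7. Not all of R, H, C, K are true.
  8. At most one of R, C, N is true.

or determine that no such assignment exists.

UNSATISFIABLE

Case C = True:
  Constraint (5) is violated (C=T) — contradiction.
Case C = False:
  (2) with C=F forces K = False.
  (1) with C=F, K=F forces N = True.
  (4) with N=T forces R = True.
  Constraint (5) is violated (R=T) — contradiction.
Both cases fail — unsatisfiable.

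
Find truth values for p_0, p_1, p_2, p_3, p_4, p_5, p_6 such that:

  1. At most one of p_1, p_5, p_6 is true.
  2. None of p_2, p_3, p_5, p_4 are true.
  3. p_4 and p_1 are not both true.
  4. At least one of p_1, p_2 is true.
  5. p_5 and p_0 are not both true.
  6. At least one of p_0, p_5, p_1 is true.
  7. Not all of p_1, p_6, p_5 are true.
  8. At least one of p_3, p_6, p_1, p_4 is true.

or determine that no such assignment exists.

p_0: True; p_1: True; p_2: False; p_3: False; p_4: False; p_5: False; p_6: False

  (1) {p_1, p_5, p_6}: 1 true — at most one ✓
  (2) {p_2, p_3, p_5, p_4}: 0 true — none ✓
  (3) p_4=F, p_1=T — not both ✓
  (4) {p_1, p_2}: 1 true — at least one ✓
  (5) p_5=F, p_0=T — not both ✓
  (6) {p_0, p_5, p_1}: 2 true — at least one ✓
  (7) {p_1, p_6, p_5}: 1/3 true — not all ✓
  (8) {p_3, p_6, p_1, p_4}: 1 true — at least one ✓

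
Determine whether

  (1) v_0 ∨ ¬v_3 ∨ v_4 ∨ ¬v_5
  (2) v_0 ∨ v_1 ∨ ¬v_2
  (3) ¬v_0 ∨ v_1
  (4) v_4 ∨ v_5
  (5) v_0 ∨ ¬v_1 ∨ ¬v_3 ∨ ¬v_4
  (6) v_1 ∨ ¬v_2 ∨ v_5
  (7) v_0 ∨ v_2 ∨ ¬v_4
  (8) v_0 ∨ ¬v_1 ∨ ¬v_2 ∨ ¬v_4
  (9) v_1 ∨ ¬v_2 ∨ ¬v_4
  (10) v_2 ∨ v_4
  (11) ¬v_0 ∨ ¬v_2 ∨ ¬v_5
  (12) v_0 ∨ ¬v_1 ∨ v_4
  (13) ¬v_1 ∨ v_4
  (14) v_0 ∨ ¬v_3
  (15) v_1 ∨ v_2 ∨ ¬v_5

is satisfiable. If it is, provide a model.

v_0 = True, v_1 = True, v_2 = False, v_3 = True, v_4 = True, v_5 = False

Set v_0 = True.
  then (¬v_0 ∨ v_1) forces v_1 = True.
  then (¬v_1 ∨ v_4) forces v_4 = True.
Set v_2 = False.
Set v_3 = True.
Set v_5 = False.
All clauses satisfied.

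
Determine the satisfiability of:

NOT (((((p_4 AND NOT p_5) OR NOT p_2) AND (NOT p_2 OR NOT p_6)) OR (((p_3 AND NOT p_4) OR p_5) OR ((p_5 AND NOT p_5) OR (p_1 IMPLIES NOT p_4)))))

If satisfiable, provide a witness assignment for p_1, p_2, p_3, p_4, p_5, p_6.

p_1 = True, p_2 = True, p_3 = False, p_4 = True, p_5 = False, p_6 = True

  NOT (((((p_4 AND NOT p_5) OR NOT p_2) AND (NOT p_2 OR NOT p_6)) OR (((p_3 AND NOT p_4) OR p_5) OR ((p_5 AND NOT p_5) OR (p_1 IMPLIES NOT p_4))))) = True
    (((p_4 AND NOT p_5) OR NOT p_2) AND (NOT p_2 OR NOT p_6)) OR (((p_3 AND NOT p_4) OR p_5) OR ((p_5 AND NOT p_5) OR (p_1 IMPLIES NOT p_4))) = False
      ((p_4 AND NOT p_5) OR NOT p_2) AND (NOT p_2 OR NOT p_6) = False
        (p_4 AND NOT p_5) OR NOT p_2 = True
          p_4 AND NOT p_5 = True
            NOT p_5 = True
          NOT p_2 = False
        NOT p_2 OR NOT p_6 = False
          NOT p_2 = False
          NOT p_6 = False
      ((p_3 AND NOT p_4) OR p_5) OR ((p_5 AND NOT p_5) OR (p_1 IMPLIES NOT p_4)) = False
        (p_3 AND NOT p_4) OR p_5 = False
          p_3 AND NOT p_4 = False
            NOT p_4 = False
        (p_5 AND NOT p_5) OR (p_1 IMPLIES NOT p_4) = False
          p_5 AND NOT p_5 = False
            NOT p_5 = True
          p_1 IMPLIES NOT p_4 = False
            NOT p_4 = False
The formula evaluates to True.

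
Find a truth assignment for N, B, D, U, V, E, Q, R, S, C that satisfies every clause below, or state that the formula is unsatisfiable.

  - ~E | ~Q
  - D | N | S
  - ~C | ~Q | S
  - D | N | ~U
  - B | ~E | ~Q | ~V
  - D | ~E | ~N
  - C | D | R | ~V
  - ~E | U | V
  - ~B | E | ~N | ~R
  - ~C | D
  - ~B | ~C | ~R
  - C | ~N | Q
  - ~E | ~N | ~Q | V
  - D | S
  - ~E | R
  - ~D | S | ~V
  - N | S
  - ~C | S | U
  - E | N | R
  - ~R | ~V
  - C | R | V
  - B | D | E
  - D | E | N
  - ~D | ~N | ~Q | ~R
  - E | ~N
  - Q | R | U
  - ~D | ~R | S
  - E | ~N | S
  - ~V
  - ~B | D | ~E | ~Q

Unit clause (~V) forces V = False.
Set N = False.
  then (N | S) forces S = True.
Set B = False.
Try D = False:
  (D | N | ~U) forces U = False.
  (~E | U | V) forces E = False.
  clause (B | D | E) is falsified — backtrack.
So D = True.
Set U = True.
Set E = False.
  then (E | N | R) forces R = True.
Set Q = True.
Set C = False.
All clauses satisfied.

N: False; B: False; D: True; U: True; V: False; E: False; Q: True; R: True; S: True; C: False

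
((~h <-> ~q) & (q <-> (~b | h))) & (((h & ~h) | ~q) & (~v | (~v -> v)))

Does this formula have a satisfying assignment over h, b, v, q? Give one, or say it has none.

h=F, b=T, v=T, q=F

  (~h <-> ~q) & (q <-> (~b | h)) = True
    ~h <-> ~q = True
      ~h = True
      ~q = True
    q <-> (~b | h) = True
      ~b | h = False
        ~b = False
  ((h & ~h) | ~q) & (~v | (~v -> v)) = True
    (h & ~h) | ~q = True
      h & ~h = False
        ~h = True
      ~q = True
    ~v | (~v -> v) = True
      ~v = False
      ~v -> v = True
        ~v = False
Both conjuncts True, so the formula holds.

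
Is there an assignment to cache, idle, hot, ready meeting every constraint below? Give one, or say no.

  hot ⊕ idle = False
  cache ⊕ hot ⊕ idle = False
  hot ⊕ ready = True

cache = False, idle = False, hot = False, ready = True

hot ⊕ idle = F ⊕ F = False ✓
cache ⊕ hot ⊕ idle = F ⊕ F ⊕ F = False ✓
hot ⊕ ready = F ⊕ T = True ✓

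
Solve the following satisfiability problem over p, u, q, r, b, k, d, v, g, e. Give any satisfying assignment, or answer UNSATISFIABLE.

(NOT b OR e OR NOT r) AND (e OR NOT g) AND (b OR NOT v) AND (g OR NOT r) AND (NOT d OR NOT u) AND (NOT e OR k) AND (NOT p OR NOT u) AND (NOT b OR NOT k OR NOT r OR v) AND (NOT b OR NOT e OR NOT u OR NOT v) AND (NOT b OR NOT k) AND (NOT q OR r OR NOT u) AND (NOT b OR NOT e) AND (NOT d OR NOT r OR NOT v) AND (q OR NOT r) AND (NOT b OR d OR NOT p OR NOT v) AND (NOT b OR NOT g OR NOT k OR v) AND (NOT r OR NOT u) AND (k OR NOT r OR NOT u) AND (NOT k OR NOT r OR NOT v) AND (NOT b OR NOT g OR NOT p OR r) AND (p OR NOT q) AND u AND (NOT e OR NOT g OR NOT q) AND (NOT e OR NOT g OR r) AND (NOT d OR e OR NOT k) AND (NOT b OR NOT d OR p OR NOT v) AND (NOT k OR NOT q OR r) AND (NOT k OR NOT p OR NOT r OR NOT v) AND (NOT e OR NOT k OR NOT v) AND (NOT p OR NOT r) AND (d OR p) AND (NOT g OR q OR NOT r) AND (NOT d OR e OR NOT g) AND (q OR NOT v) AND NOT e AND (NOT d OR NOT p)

Unsatisfiable

Case u = True:
  (NOT d OR NOT u) forces d = False.
  (NOT p OR NOT u) forces p = False.
  Clause (d OR p) is falsified — contradiction.
Case u = False:
  Clause (u) is falsified — contradiction.
Both cases fail, so the formula is unsatisfiable.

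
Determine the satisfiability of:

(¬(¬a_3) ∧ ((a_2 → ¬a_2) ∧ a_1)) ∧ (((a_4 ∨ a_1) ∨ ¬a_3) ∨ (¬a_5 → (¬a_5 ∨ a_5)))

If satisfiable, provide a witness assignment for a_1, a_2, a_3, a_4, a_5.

a_1 = True; a_2 = False; a_3 = True; a_4 = False; a_5 = True

  ¬(¬a_3) ∧ ((a_2 → ¬a_2) ∧ a_1) = True
    ¬(¬a_3) = True
      ¬a_3 = False
    (a_2 → ¬a_2) ∧ a_1 = True
      a_2 → ¬a_2 = True
        ¬a_2 = True
  ((a_4 ∨ a_1) ∨ ¬a_3) ∨ (¬a_5 → (¬a_5 ∨ a_5)) = True
    (a_4 ∨ a_1) ∨ ¬a_3 = True
      a_4 ∨ a_1 = True
      ¬a_3 = False
    ¬a_5 → (¬a_5 ∨ a_5) = True
      ¬a_5 = False
      ¬a_5 ∨ a_5 = True
        ¬a_5 = False
Both conjuncts True, so the formula holds.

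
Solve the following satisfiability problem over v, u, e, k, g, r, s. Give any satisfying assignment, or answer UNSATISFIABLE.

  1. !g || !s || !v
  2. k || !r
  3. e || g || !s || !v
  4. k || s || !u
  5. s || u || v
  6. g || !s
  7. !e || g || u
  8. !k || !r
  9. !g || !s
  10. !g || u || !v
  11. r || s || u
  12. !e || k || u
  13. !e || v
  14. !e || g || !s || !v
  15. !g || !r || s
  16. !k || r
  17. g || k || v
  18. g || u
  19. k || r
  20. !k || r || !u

UNSATISFIABLE

Case k = True:
  (!k || !r) forces r = False.
  Clause (!k || r) is falsified — contradiction.
Case k = False:
  (k || !r) forces r = False.
  Clause (k || r) is falsified — contradiction.
Both cases fail, so the formula is unsatisfiable.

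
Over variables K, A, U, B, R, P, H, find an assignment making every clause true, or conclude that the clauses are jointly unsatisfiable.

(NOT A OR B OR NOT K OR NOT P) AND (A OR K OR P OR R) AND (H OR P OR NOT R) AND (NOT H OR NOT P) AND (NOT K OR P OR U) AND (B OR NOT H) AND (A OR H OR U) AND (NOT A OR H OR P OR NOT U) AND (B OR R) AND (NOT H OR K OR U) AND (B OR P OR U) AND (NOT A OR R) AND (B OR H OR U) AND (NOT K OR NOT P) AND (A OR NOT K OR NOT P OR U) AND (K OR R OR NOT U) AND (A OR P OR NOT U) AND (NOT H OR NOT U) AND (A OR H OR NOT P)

K = False; A = True; U = False; B = True; R = True; P = True; H = False

Try K = True:
  (NOT K OR NOT P) forces P = False.
  (NOT K OR P OR U) forces U = True.
  (A OR P OR NOT U) forces A = True.
  (NOT A OR H OR P OR NOT U) forces H = True.
  clause (NOT H OR NOT U) is falsified — backtrack.
So K = False.
Set A = True.
  then (NOT A OR R) forces R = True.
Set U = False.
  then (NOT H OR K OR U) forces H = False.
  then (B OR H OR U) forces B = True.
  then (H OR P OR NOT R) forces P = True.
All clauses satisfied.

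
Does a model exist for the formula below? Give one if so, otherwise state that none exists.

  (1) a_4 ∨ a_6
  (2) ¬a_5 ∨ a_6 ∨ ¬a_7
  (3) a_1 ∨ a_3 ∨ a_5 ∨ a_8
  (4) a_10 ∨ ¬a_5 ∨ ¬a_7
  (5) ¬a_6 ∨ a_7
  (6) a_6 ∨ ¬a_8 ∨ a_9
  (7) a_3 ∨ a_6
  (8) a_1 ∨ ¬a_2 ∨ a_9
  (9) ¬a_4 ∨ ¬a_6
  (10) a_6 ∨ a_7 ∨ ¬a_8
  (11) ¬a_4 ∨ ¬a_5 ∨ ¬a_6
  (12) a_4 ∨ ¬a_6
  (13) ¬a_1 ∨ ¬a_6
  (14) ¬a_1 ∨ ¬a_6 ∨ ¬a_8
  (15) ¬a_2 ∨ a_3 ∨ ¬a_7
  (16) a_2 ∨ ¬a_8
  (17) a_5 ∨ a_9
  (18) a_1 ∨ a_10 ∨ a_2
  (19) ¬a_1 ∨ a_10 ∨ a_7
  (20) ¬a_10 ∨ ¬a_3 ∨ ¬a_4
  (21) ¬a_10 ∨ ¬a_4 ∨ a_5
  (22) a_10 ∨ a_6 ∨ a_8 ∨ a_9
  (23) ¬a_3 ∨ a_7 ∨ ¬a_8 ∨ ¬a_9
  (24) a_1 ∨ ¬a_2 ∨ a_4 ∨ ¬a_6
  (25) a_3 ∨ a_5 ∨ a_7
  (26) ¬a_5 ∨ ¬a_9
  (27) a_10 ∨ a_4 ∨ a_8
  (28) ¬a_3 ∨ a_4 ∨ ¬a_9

Set a_1 = True.
  then (¬a_1 ∨ ¬a_6) forces a_6 = False.
  then (a_4 ∨ a_6) forces a_4 = True.
  then (a_3 ∨ a_6) forces a_3 = True.
  then (¬a_10 ∨ ¬a_3 ∨ ¬a_4) forces a_10 = False.
  then (¬a_1 ∨ a_10 ∨ a_7) forces a_7 = True.
  then (¬a_5 ∨ a_6 ∨ ¬a_7) forces a_5 = False.
  then (a_5 ∨ a_9) forces a_9 = True.
Set a_2 = True.
Set a_8 = False.
All clauses satisfied.

a_1 = True, a_2 = True, a_3 = True, a_4 = True, a_5 = False, a_6 = False, a_7 = True, a_8 = False, a_9 = True, a_10 = False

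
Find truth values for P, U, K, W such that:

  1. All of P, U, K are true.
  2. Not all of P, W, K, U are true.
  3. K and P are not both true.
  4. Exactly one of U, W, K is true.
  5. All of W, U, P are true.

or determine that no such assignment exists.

Unsatisfiable

Case K = True:
  (1) forces P = True.
  Constraint (3) is violated (K=T, P=T) — contradiction.
Case K = False:
  Constraint (1) is violated (K=F) — contradiction.
Both cases fail — unsatisfiable.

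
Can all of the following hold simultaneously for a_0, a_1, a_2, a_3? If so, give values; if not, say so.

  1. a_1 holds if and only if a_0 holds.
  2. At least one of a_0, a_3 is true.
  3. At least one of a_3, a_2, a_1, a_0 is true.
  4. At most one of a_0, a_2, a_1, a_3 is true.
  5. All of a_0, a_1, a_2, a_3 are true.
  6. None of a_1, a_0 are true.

The formula is unsatisfiable.

Case a_0 = True:
  Constraint (6) is violated (a_0=T) — contradiction.
Case a_0 = False:
  Constraint (5) is violated (a_0=F) — contradiction.
Both cases fail — unsatisfiable.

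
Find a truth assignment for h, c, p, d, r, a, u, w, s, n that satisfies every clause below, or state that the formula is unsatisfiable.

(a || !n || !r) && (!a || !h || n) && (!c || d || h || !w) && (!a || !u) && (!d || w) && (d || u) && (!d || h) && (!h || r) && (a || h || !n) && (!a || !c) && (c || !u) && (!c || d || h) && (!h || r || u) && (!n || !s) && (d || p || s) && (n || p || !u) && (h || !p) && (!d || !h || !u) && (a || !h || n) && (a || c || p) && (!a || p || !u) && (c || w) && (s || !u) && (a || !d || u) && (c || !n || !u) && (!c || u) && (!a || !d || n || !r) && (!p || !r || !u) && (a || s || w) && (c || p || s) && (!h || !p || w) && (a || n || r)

h = True, c = False, p = True, d = True, r = True, a = True, u = False, w = True, s = False, n = True

Set h = True.
  then (!h || r) forces r = True.
Try c = True:
  (!a || !c) forces a = False.
  (a || !n || !r) forces n = False.
  clause (a || !h || n) is falsified — backtrack.
So c = False.
  then (c || !u) forces u = False.
  then (c || w) forces w = True.
  then (d || u) forces d = True.
  then (a || !d || u) forces a = True.
  then (!a || !d || n || !r) forces n = True.
  then (!n || !s) forces s = False.
  then (c || p || s) forces p = True.
All clauses satisfied.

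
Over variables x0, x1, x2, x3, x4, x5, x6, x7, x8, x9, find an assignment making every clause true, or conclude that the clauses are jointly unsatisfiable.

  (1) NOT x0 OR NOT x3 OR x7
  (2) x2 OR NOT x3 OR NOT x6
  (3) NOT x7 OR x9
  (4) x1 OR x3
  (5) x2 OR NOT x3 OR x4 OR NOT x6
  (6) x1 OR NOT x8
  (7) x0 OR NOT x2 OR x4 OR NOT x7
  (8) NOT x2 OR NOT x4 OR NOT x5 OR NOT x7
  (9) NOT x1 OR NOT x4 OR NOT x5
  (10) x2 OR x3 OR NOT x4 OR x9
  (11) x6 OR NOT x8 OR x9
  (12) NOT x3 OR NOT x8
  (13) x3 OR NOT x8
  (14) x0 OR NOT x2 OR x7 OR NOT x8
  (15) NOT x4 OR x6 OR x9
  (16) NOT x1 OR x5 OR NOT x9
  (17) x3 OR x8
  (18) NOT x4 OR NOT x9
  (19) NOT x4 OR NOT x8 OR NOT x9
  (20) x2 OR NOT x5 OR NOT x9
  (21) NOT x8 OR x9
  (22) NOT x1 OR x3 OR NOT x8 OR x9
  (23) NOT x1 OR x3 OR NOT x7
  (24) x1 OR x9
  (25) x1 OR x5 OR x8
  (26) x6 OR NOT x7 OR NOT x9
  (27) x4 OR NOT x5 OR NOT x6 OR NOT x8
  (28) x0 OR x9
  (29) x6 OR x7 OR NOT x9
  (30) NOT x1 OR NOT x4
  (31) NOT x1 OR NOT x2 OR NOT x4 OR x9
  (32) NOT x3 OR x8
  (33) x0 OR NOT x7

No satisfying assignment exists.

Case x3 = True:
  (NOT x3 OR NOT x8) forces x8 = False.
  Clause (NOT x3 OR x8) is falsified — contradiction.
Case x3 = False:
  (x1 OR x3) forces x1 = True.
  (x3 OR NOT x8) forces x8 = False.
  Clause (x3 OR x8) is falsified — contradiction.
Both cases fail, so the formula is unsatisfiable.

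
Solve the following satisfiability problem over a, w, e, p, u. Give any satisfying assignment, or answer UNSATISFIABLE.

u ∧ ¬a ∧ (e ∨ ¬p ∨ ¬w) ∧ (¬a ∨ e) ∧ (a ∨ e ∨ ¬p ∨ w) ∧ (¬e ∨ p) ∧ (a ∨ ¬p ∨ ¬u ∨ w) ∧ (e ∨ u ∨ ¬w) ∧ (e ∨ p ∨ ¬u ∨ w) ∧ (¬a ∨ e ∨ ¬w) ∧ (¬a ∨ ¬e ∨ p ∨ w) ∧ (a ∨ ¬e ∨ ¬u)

a=F; w=T; e=F; p=F; u=T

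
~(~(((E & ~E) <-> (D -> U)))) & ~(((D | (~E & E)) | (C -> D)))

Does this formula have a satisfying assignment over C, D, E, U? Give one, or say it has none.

UNSATISFIABLE

Case D = True: the conjunct ~(((D | (~E & E)) | (C -> D))) becomes ~((True | True)) = False.
Case D = False: the formula simplifies to ~(~((E & ~E))) & ~(((~E & E) | ~C)).
  E = True: the conjunct ~(~((E & ~E))) becomes ~(~False) = False.
  E = False: the conjunct ~(~((E & ~E))) becomes ~(~False) = False.
Both cases fail — unsatisfiable.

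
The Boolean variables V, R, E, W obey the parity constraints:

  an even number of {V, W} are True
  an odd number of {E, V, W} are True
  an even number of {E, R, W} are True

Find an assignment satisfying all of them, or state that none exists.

V: True; R: False; E: True; W: True

{V, W}: 2 true → even ✓
{E, V, W}: 3 true → odd ✓
{E, R, W}: 2 true → even ✓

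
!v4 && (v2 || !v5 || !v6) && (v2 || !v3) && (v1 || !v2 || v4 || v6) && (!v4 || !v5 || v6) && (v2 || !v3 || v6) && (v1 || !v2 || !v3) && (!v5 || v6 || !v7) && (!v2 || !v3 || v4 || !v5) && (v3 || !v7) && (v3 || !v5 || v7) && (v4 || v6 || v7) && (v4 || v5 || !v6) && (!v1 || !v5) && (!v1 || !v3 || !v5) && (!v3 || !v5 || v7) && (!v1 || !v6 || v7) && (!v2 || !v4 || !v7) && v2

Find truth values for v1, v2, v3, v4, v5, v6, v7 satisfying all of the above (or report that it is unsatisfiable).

v1 = True; v2 = True; v3 = True; v4 = False; v5 = False; v6 = False; v7 = True

Unit clause (!v4) forces v4 = False.
Unit clause (v2) forces v2 = True.
Try v1 = False:
  (v1 || !v2 || v4 || v6) forces v6 = True.
  (v1 || !v2 || !v3) forces v3 = False.
  (v3 || !v7) forces v7 = False.
  (v3 || !v5 || v7) forces v5 = False.
  clause (v4 || v5 || !v6) is falsified — backtrack.
So v1 = True.
  then (!v1 || !v5) forces v5 = False.
  then (v4 || v5 || !v6) forces v6 = False.
  then (v4 || v6 || v7) forces v7 = True.
  then (v3 || !v7) forces v3 = True.
All clauses satisfied.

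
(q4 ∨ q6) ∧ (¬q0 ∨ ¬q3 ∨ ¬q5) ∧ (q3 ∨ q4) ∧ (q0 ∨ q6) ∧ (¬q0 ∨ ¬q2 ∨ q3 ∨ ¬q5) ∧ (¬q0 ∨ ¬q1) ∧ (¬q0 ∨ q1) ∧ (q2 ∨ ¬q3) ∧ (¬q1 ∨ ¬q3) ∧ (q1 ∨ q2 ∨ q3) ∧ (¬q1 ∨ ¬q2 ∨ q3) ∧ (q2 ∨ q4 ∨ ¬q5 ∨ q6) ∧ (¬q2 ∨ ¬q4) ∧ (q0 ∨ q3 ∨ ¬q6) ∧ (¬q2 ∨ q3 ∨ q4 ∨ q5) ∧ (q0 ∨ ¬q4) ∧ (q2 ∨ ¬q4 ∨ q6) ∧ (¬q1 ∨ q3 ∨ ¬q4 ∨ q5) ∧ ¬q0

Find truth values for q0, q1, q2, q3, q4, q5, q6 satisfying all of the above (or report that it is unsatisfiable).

Unit clause (¬q0) forces q0 = False.
In (q0 ∨ q6) only q6 is left, so q6 = True.
In (q0 ∨ q3 ∨ ¬q6) only q3 is left, so q3 = True.
In (q0 ∨ ¬q4) only ¬q4 is left, so q4 = False.
In (q2 ∨ ¬q3) only q2 is left, so q2 = True.
In (¬q1 ∨ ¬q3) only ¬q1 is left, so q1 = False.
Set q5 = True.
All clauses satisfied.

q0: False, q1: False, q2: True, q3: True, q4: False, q5: True, q6: True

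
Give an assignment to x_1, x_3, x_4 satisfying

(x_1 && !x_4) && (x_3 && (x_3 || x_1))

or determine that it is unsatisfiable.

x_1 = True, x_3 = True, x_4 = False

  x_1 && !x_4 = True
    !x_4 = True
  x_3 && (x_3 || x_1) = True
    x_3 || x_1 = True
Both conjuncts True, so the formula holds.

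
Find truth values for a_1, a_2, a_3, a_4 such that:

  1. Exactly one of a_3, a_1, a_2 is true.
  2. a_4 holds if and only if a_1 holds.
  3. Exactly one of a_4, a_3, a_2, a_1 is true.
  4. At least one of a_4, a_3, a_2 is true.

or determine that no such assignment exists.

a_1 = False; a_2 = True; a_3 = False; a_4 = False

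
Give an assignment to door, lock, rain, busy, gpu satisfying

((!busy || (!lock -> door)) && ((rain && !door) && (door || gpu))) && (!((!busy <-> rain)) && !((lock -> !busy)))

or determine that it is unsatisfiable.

door = False; lock = True; rain = True; busy = True; gpu = True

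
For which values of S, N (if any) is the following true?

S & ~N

S: True, N: False

  ~N = True
Both conjuncts True, so the formula holds.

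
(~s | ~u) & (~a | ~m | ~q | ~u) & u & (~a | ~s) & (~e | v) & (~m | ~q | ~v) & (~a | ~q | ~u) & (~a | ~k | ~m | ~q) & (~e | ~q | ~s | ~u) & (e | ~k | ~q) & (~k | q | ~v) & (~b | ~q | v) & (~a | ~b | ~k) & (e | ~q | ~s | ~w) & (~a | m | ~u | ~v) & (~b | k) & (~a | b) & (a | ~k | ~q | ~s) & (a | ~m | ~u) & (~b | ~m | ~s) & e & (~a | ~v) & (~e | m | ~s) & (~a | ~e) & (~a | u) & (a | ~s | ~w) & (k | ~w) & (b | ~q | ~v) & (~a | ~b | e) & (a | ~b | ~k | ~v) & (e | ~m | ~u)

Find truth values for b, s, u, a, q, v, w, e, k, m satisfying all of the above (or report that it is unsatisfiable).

b = False, s = False, u = True, a = False, q = False, v = True, w = False, e = True, k = False, m = False

Unit clause (u) forces u = True.
Unit clause (e) forces e = True.
In (~a | ~e) only ~a is left, so a = False.
In (~s | ~u) only ~s is left, so s = False.
In (~e | v) only v is left, so v = True.
In (a | ~m | ~u) only ~m is left, so m = False.
Try b = True:
  (~b | k) forces k = True.
  clause (a | ~b | ~k | ~v) is falsified — backtrack.
So b = False.
  then (b | ~q | ~v) forces q = False.
  then (~k | q | ~v) forces k = False.
  then (k | ~w) forces w = False.
All clauses satisfied.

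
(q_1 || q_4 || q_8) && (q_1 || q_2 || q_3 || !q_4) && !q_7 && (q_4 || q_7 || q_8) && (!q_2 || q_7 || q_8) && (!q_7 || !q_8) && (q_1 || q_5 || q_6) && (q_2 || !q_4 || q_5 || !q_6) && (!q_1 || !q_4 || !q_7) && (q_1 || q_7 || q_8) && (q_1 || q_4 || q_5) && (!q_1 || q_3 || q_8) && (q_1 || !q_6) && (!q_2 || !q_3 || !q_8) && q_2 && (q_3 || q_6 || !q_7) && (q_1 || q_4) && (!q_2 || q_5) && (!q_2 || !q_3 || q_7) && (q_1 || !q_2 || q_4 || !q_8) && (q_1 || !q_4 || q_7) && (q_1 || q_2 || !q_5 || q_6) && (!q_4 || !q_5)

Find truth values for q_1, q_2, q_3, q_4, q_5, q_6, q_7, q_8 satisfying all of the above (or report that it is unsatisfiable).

Unit clause (!q_7) forces q_7 = False.
Unit clause (q_2) forces q_2 = True.
In (!q_2 || q_5) only q_5 is left, so q_5 = True.
In (!q_2 || !q_3 || q_7) only !q_3 is left, so q_3 = False.
In (!q_4 || !q_5) only !q_4 is left, so q_4 = False.
In (q_4 || q_7 || q_8) only q_8 is left, so q_8 = True.
In (q_1 || q_4) only q_1 is left, so q_1 = True.
Set q_6 = True.
All clauses satisfied.

q_1=T, q_2=T, q_3=F, q_4=F, q_5=T, q_6=T, q_7=F, q_8=T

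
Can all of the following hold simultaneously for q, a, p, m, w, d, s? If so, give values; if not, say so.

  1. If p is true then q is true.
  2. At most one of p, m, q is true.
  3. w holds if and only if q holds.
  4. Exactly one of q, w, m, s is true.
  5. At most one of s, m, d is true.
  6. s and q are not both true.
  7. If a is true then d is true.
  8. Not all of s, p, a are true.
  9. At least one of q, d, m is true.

q = False; a = False; p = False; m = True; w = False; d = False; s = False

  (1) p=F ⇒ q: vacuous ✓
  (2) {p, m, q}: 1 true — at most one ✓
  (3) w=F, q=F — same ✓
  (4) {q, w, m, s}: 1 true — exactly one ✓
  (5) {s, m, d}: 1 true — at most one ✓
  (6) s=F, q=F — not both ✓
  (7) a=F ⇒ d: vacuous ✓
  (8) {s, p, a}: 0/3 true — not all ✓
  (9) {q, d, m}: 1 true — at least one ✓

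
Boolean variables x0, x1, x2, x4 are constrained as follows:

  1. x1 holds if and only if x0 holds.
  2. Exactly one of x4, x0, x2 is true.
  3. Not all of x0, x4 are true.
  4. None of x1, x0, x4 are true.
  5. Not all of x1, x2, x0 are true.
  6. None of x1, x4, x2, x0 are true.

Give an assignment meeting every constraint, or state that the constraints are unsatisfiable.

No satisfying assignment exists.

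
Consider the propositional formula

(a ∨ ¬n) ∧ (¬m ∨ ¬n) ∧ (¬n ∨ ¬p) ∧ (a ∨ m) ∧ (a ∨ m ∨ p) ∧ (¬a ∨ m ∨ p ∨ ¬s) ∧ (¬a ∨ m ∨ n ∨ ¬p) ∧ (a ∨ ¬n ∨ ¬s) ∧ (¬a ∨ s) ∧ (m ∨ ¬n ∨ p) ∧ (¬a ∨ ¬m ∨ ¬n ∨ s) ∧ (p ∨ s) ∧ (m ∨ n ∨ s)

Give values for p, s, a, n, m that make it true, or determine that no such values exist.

Set p = True.
  then (¬n ∨ ¬p) forces n = False.
Set s = True.
Set a = False.
  then (a ∨ m) forces m = True.
All clauses satisfied.

p: True; s: True; a: False; n: False; m: True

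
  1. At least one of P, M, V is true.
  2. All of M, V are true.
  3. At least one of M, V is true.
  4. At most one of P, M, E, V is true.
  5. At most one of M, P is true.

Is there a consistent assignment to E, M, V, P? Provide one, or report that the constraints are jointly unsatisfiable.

The formula is unsatisfiable.

Case M = True:
  (2) forces V = True.
  Constraint (4) is violated (M=T, V=T) — contradiction.
Case M = False:
  Constraint (2) is violated (M=F) — contradiction.
Both cases fail — unsatisfiable.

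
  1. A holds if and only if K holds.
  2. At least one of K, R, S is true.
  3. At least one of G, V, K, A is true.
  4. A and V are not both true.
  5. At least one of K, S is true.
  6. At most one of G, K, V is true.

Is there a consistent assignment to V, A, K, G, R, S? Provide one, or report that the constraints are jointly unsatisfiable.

V = False, A = True, K = True, G = False, R = False, S = True

  (1) A=T, K=T — same ✓
  (2) {K, R, S}: 2 true — at least one ✓
  (3) {G, V, K, A}: 2 true — at least one ✓
  (4) A=T, V=F — not both ✓
  (5) {K, S}: 2 true — at least one ✓
  (6) {G, K, V}: 1 true — at most one ✓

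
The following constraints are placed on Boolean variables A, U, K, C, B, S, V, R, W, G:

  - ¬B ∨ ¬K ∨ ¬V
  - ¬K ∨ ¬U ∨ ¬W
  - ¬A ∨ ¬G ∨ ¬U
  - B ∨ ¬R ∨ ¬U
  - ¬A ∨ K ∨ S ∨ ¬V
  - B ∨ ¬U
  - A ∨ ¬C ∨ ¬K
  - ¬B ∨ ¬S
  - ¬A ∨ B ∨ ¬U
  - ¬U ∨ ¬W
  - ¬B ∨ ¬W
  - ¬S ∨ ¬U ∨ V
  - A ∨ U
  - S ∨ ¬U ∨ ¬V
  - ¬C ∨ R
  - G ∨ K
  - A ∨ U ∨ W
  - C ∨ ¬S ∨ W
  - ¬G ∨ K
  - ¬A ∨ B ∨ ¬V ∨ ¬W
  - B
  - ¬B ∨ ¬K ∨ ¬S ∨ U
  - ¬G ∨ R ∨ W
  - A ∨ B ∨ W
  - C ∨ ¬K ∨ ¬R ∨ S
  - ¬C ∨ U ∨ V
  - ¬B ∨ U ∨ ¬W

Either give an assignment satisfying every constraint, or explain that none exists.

Unit clause (B) forces B = True.
In (¬B ∨ ¬S) only ¬S is left, so S = False.
In (¬B ∨ ¬W) only ¬W is left, so W = False.
Set A = True.
Set U = True.
  then (¬A ∨ ¬G ∨ ¬U) forces G = False.
  then (S ∨ ¬U ∨ ¬V) forces V = False.
  then (G ∨ K) forces K = True.
Set C = False.
  then (C ∨ ¬K ∨ ¬R ∨ S) forces R = False.
All clauses satisfied.

A = True, U = True, K = True, C = False, B = True, S = False, V = False, R = False, W = False, G = False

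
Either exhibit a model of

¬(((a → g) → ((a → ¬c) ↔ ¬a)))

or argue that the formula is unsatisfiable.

g = True, c = False, a = True

  ¬(((a → g) → ((a → ¬c) ↔ ¬a))) = True
    (a → g) → ((a → ¬c) ↔ ¬a) = False
      a → g = True
      (a → ¬c) ↔ ¬a = False
        a → ¬c = True
          ¬c = True
        ¬a = False
The formula evaluates to True.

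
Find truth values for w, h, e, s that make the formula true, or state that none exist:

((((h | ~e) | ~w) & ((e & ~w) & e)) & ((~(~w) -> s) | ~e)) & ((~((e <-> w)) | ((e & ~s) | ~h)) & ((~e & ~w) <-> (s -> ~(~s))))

Case w = True: the conjunct ~w is False.
Case w = False: the formula simplifies to (e & e) & ((~(~e) | ((e & ~s) | ~h)) & (~e <-> (s -> ~(~s)))).
  e = True: simplifies to ~((s -> ~(~s))).
    s = True: this becomes ~((True -> True)) = False.
    s = False: this becomes ~((False -> False)) = False.
  e = False: the conjunct e is False.
Both cases fail — unsatisfiable.

Unsatisfiable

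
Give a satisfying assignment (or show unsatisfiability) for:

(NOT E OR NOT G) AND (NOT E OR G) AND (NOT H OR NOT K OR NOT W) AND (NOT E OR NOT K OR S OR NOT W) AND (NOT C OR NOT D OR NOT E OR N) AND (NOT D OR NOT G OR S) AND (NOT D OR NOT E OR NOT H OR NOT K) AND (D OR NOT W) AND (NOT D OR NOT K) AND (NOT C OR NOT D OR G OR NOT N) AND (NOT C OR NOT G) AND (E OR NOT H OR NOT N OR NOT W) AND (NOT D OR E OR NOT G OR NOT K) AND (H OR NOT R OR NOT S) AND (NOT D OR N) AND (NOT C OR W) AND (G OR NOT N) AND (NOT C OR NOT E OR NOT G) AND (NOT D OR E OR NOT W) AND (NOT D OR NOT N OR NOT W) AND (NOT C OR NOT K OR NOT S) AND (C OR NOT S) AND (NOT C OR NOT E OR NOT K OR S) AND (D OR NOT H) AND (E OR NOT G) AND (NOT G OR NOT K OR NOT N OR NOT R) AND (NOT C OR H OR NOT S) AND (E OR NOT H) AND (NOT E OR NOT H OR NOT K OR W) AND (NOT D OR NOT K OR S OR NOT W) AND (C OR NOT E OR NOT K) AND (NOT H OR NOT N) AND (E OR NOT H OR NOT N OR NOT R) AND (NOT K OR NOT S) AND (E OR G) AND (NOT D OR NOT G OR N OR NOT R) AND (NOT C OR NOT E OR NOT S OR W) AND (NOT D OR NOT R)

Unsatisfiable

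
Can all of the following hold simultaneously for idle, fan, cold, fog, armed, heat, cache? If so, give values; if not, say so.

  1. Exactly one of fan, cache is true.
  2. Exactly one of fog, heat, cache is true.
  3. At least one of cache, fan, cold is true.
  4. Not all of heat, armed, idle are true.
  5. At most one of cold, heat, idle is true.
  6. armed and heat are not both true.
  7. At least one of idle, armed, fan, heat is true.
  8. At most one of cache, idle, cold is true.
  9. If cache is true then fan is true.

idle: True, fan: True, cold: False, fog: True, armed: False, heat: False, cache: False

  (1) {fan, cache}: 1 true — exactly one ✓
  (2) {fog, heat, cache}: 1 true — exactly one ✓
  (3) {cache, fan, cold}: 1 true — at least one ✓
  (4) {heat, armed, idle}: 1/3 true — not all ✓
  (5) {cold, heat, idle}: 1 true — at most one ✓
  (6) armed=F, heat=F — not both ✓
  (7) {idle, armed, fan, heat}: 2 true — at least one ✓
  (8) {cache, idle, cold}: 1 true — at most one ✓
  (9) cache=F ⇒ fan: vacuous ✓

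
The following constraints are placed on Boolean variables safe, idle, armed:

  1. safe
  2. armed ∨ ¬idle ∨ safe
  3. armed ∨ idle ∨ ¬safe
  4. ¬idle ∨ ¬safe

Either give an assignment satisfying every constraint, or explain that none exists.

safe = True; idle = False; armed = True

Unit clause (safe) forces safe = True.
In (¬idle ∨ ¬safe) only ¬idle is left, so idle = False.
In (armed ∨ idle ∨ ¬safe) only armed is left, so armed = True.
Check each clause:
  (safe): safe holds.
  (armed ∨ ¬idle ∨ safe): armed holds.
  (armed ∨ idle ∨ ¬safe): armed holds.
  (¬idle ∨ ¬safe): ¬idle holds.
All clauses satisfied.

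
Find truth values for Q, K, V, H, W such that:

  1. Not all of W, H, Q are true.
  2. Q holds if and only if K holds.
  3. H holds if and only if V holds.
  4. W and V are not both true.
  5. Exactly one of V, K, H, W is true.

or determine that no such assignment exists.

Q = False, K = False, V = False, H = False, W = True

  (1) {W, H, Q}: 1/3 true — not all ✓
  (2) Q=F, K=F — same ✓
  (3) H=F, V=F — same ✓
  (4) W=T, V=F — not both ✓
  (5) {V, K, H, W}: 1 true — exactly one ✓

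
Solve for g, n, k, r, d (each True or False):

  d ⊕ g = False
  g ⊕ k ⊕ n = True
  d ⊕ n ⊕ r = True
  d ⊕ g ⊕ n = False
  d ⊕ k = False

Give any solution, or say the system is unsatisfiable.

Adding constraints 2, 4, 5 mod 2: every variable appears an even number of times on the left, so the left side is 0.
But the right sides sum to 1 (mod 2). 0 ≠ 1 — the system is inconsistent.

No satisfying assignment exists.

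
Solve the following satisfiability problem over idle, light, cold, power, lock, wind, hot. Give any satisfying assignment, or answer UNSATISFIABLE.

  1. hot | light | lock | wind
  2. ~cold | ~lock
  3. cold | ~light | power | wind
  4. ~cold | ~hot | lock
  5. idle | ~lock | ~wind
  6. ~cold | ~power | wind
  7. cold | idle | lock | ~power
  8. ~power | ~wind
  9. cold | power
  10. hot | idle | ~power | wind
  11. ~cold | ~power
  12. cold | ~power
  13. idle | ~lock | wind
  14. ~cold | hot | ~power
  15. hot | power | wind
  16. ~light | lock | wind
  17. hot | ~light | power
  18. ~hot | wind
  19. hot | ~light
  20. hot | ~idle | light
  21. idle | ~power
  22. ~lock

Unit clause (~lock) forces lock = False.
Set idle = False.
  then (idle | ~power) forces power = False.
  then (cold | power) forces cold = True.
  then (~cold | ~hot | lock) forces hot = False.
  then (hot | power | wind) forces wind = True.
  then (hot | ~light | power) forces light = False.
All clauses satisfied.

idle = False, light = False, cold = True, power = False, lock = False, wind = True, hot = False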